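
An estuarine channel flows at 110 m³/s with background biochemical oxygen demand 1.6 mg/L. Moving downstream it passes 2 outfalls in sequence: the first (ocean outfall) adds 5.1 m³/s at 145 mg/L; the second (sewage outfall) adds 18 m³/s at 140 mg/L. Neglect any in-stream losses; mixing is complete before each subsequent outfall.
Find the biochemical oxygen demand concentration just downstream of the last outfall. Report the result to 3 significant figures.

Below outfall 1: Q → 115.1 m³/s, C = (110.0·1.600 + 5.100·145.0)/115.1 = 7.954 mg/L.
Below outfall 2: Q → 133.1 m³/s, C = (115.1·7.954 + 18.00·140.0)/133.1 = 25.81 mg/L.

25.8 mg/L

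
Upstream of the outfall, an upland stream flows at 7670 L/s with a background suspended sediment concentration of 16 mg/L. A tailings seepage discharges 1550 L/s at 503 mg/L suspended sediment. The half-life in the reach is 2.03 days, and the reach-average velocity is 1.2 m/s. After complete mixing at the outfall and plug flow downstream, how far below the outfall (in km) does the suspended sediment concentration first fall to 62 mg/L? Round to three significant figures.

139 km

Mixed concentration C = ΣQC/ΣQ = (7670·16.00 + 1550·503.0) / 9220 = 902400/9220 = 97.87 mg/L.
Half-life 2.03 d → k = ln 2 / 2.03 = 0.3415 d⁻¹.
Set 97.87·exp(−k·t) = 62 → t = ln(97.87/62)/k = 115500 s = 32.09 h.
Distance = v·t = 1.2·115500 = 138600 m = 138.6 km.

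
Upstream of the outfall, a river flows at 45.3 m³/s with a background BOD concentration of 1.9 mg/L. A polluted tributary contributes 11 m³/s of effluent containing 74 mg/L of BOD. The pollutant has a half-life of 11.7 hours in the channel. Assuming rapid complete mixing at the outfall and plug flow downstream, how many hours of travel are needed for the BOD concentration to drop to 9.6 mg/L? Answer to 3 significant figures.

8.61 h

Mixed concentration C = ΣQC/ΣQ = (45.30·1.900 + 11.00·74.00) / 56.30 = 900.1/56.30 = 15.99 mg/L.
Half-life 11.7 h → k = ln 2 / 11.7 = 0.05924 h⁻¹ = 1.422 d⁻¹.
15.99·exp(−k·t) = 9.6 → t = ln(15.99/9.6)/k = 30990 s = 8.609 h.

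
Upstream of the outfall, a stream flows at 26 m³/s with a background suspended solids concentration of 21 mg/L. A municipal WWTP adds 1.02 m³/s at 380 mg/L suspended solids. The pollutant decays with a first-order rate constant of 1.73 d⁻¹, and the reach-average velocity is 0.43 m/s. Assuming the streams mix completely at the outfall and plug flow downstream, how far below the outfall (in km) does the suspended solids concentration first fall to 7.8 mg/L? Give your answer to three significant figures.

32.0 km

Mass balance: C = (26.00·21.00 + 1.020·380.0) / 27.02 = 933.6/27.02 = 34.55 mg/L.
Set 34.55·exp(−k·t) = 7.8 → t = ln(34.55/7.8)/k = 74330 s = 20.65 h.
Distance = v·t = 0.43·74330 = 31960 m = 31.96 km.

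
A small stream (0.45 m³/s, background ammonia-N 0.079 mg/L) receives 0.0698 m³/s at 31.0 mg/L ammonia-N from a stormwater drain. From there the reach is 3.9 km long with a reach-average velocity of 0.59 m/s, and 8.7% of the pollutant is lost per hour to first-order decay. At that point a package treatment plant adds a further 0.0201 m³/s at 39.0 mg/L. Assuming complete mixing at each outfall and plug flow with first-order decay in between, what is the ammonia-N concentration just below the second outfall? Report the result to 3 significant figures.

After mixing, C = (0.4500·0.07900 + 0.06980·31.00) / 0.5198 = 2.199/0.5198 = 4.231 mg/L; combined flow 0.5198 m³/s.
Travel time t = 3.9·1000 / 0.59 = 6610 s = 1.836 h.
8.7%/h lost → k = −ln(1 − 0.087) = 0.09102 h⁻¹.
After decay, C = 4.231 × e^(−kt) = 4.231 × 0.8461 = 3.580 mg/L.
At the second outfall, C = (0.5198·3.580 + 0.02010·39.00) / (0.5198 + 0.02010) = 4.899 mg/L.

4.90 mg/L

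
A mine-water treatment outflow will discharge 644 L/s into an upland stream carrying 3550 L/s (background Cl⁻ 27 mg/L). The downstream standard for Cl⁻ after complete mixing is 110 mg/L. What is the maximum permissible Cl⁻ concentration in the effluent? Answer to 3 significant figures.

At the limit, (Qr·Cr + Qe·Cₑ)/(Qr + Qe) = 110:
Cₑ = (4194·110 − 3550·27.00) / 644.0 = 567.5 mg/L.

568 mg/L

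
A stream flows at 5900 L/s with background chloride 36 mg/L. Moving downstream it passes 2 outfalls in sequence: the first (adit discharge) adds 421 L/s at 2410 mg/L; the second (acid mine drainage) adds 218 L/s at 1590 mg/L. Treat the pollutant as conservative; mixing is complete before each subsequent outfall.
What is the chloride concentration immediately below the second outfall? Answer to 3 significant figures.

241 mg/L

Below outfall 1: Q → 6321 L/s, C = (5900·36.00 + 421.0·2410)/6321 = 194.1 mg/L.
Below outfall 2: Q → 6539 L/s, C = (6321·194.1 + 218.0·1590)/6539 = 240.7 mg/L.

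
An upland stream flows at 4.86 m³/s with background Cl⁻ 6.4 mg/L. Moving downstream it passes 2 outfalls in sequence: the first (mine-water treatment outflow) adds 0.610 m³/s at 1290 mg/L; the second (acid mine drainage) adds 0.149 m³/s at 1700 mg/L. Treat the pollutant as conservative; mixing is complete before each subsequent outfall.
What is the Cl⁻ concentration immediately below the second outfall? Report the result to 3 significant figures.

After outfall 1: Q = 4.860 + 0.6100 = 5.470 m³/s; C = (4.860·6.400 + 0.6100·1290)/5.470 = 149.5 mg/L.
After outfall 2: Q = 5.470 + 0.1490 = 5.619 m³/s; C = (5.470·149.5 + 0.1490·1700)/5.619 = 190.7 mg/L.

191 mg/L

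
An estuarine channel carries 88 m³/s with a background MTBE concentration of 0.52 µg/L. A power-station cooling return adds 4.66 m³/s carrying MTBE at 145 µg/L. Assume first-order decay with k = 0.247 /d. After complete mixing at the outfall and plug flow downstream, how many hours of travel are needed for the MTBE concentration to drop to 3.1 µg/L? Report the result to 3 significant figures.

Conservation of mass: C = (88.00·0.5200 + 4.660·145.0) / 92.66 = 721.5/92.66 = 7.786 µg/L.
7.786·exp(−k·t) = 3.1 → t = ln(7.786/3.1)/k = 322100 s = 89.48 h.

89.5 h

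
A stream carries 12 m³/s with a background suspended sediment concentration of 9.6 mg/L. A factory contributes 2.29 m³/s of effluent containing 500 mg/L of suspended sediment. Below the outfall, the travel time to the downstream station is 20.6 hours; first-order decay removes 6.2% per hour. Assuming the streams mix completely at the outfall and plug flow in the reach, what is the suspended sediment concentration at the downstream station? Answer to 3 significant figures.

Flow-weighted average: C = (12.00·9.600 + 2.290·500.0) / 14.29 = 1260/14.29 = 88.19 mg/L.
6.2%/h lost → k = −ln(1 − 0.062) = 0.06401 h⁻¹.
Applying C = C₀e^(−kt): 88.19 × 0.2675 = 23.59 mg/L.

23.6 mg/L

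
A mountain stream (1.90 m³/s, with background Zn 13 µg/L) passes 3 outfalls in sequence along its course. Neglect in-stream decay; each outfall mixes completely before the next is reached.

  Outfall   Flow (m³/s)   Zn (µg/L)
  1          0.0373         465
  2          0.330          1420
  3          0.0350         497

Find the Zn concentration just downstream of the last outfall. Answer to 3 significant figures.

After outfall 1: Q = 1.900 + 0.03730 = 1.937 m³/s; C = (1.900·13.00 + 0.03730·465.0)/1.937 = 21.70 µg/L.
After outfall 2: Q = 1.937 + 0.3300 = 2.267 m³/s; C = (1.937·21.70 + 0.3300·1420)/2.267 = 225.2 µg/L.
After outfall 3: Q = 2.267 + 0.03500 = 2.302 m³/s; C = (2.267·225.2 + 0.03500·497.0)/2.302 = 229.4 µg/L.

229 µg/L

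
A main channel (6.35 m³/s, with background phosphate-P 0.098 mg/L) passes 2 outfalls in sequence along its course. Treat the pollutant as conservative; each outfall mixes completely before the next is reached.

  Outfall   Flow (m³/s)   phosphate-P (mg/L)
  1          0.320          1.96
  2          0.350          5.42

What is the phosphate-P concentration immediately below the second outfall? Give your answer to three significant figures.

0.448 mg/L

Below outfall 1: Q → 6.670 m³/s, C = (6.350·0.09800 + 0.3200·1.960)/6.670 = 0.1873 mg/L.
Below outfall 2: Q → 7.020 m³/s, C = (6.670·0.1873 + 0.3500·5.420)/7.020 = 0.4482 mg/L.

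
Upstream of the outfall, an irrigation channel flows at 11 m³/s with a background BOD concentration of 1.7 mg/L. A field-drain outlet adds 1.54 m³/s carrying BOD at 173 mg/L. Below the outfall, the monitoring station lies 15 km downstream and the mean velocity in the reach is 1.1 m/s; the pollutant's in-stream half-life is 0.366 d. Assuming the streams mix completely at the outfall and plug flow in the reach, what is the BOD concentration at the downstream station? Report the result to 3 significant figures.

16.9 mg/L

Mass balance: C = (11.00·1.700 + 1.540·173.0) / 12.54 = 285.1/12.54 = 22.74 mg/L.
Travel time t = 15·1000 / 1.1 = 13640 s = 3.788 h.
Half-life 0.366 d → k = ln 2 / 0.366 = 1.894 d⁻¹.
First-order decay: C = 22.74·exp(−k·t) = 22.74·0.7416 = 16.86 mg/L.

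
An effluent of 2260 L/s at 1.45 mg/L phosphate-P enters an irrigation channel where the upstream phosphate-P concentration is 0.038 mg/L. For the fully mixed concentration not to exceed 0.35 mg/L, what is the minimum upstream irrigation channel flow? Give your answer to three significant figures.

Set C_mix = 0.35: (Q·0.03800 + 2260·1.450) / (Q + 2260) = 0.35
→ Q = 2260·(1.450 − 0.35)/(0.35 − 0.03800) = 7968 L/s.

7970 L/s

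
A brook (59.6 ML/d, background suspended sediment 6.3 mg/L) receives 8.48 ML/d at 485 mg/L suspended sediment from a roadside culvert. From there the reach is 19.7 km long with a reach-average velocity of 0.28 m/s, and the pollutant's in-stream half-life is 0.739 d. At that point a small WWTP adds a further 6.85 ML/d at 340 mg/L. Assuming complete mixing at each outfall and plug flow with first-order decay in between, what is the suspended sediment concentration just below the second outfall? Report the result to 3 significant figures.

59.0 mg/L

Mass balance: C = (59.60·6.300 + 8.480·485.0) / 68.08 = 4488/68.08 = 65.93 mg/L; combined flow 68.08 ML/d.
Travel time t = 19.7·1000 / 0.28 = 70360 s = 19.54 h.
Half-life 0.739 d → k = ln 2 / 0.739 = 0.9380 d⁻¹.
First-order decay: C = 65.93·exp(−k·t) = 65.93·0.4659 = 30.71 mg/L.
Second outfall: C = (68.08·30.71 + 6.850·340.0)/74.93 = 58.99 mg/L.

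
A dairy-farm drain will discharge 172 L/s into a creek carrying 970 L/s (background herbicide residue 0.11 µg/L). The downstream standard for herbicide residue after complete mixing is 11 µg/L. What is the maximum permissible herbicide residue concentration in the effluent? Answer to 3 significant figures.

72.4 µg/L

At the limit, (Qr·Cr + Qe·Cₑ)/(Qr + Qe) = 11:
Cₑ = (1142·11 − 970.0·0.1100) / 172.0 = 72.41 µg/L.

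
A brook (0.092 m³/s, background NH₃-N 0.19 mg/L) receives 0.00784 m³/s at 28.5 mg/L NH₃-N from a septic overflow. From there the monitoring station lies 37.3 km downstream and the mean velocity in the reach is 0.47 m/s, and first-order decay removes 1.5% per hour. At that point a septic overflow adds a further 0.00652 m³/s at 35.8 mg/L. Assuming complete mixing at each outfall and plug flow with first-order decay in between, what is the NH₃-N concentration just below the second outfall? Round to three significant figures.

3.82 mg/L

Mixed concentration C = ΣQC/ΣQ = (0.09200·0.1900 + 0.007840·28.50) / 0.09984 = 0.2409/0.09984 = 2.413 mg/L; combined flow 0.09984 m³/s.
Travel time t = 37.3·1000 / 0.47 = 79360 s = 22.04 h.
1.5%/h lost → k = −ln(1 − 0.015) = 0.01511 h⁻¹.
After decay, C = 2.413 × e^(−kt) = 2.413 × 0.7166 = 1.729 mg/L.
At the second outfall, C = (0.09984·1.729 + 0.006520·35.80) / (0.09984 + 0.006520) = 3.818 mg/L.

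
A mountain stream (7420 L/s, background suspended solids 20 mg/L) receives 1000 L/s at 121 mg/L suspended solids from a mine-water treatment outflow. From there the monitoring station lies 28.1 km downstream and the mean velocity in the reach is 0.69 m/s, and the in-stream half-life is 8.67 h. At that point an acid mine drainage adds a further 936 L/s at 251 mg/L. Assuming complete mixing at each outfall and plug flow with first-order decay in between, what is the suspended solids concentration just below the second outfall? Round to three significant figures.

Mass balance: C = (7420·20.00 + 1000·121.0) / 8420 = 269400/8420 = 32.00 mg/L; combined flow 8420 L/s.
Travel time t = 28.1·1000 / 0.69 = 40720 s = 11.31 h.
Half-life 8.67 h → k = ln 2 / 8.67 = 0.07995 h⁻¹ = 1.919 d⁻¹.
First-order decay: C = 32.00·exp(−k·t) = 32.00·0.4048 = 12.95 mg/L.
Second outfall: C = (8420·12.95 + 936.0·251.0)/9356 = 36.77 mg/L.

36.8 mg/L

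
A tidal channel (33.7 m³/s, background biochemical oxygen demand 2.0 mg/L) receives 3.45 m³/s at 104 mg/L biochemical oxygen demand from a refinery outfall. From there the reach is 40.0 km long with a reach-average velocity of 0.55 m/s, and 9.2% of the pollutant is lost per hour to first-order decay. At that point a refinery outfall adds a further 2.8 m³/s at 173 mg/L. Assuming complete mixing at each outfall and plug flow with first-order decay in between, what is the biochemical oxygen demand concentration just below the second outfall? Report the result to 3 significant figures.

After mixing, C = (33.70·2.000 + 3.450·104.0) / 37.15 = 426.2/37.15 = 11.47 mg/L; combined flow 37.15 m³/s.
Travel time t = 40.0·1000 / 0.55 = 72730 s = 20.20 h.
9.2%/h lost → k = −ln(1 − 0.092) = 0.09651 h⁻¹.
Decay over the reach: 11.47·exp(−kt) = 11.47·0.1423 = 1.633 mg/L.
Second outfall: C = (37.15·1.633 + 2.800·173.0)/39.95 = 13.64 mg/L.

13.6 mg/L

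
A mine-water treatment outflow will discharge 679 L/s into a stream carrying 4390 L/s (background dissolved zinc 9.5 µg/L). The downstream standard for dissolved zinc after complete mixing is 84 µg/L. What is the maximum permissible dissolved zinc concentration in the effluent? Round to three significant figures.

At the limit, (Qr·Cr + Qe·Cₑ)/(Qr + Qe) = 84:
Cₑ = (5069·84 − 4390·9.500) / 679.0 = 565.7 µg/L.

566 µg/L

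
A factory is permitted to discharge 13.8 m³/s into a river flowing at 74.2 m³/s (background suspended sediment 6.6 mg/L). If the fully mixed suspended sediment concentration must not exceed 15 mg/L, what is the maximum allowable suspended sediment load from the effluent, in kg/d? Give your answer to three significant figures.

Mass balance at the limit: 74.20·6.600 + 13.80·Cₑ = 88.00·15 → Cₑ = 60.17 mg/L.
Load = 13.80 m³/s × 60.17 g/m³ × 86 400 s/d = 71740 kg/d.

71700 kg/d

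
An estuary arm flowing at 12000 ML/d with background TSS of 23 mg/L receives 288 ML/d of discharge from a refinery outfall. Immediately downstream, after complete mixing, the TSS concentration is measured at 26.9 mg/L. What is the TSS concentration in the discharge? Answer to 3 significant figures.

189 mg/L

Mass balance: 12000·23.00 + 288.0·Cₑ = 12290·26.90
→ Cₑ = (12290·26.90 − 12000·23.00) / 288.0 = 189.4 mg/L.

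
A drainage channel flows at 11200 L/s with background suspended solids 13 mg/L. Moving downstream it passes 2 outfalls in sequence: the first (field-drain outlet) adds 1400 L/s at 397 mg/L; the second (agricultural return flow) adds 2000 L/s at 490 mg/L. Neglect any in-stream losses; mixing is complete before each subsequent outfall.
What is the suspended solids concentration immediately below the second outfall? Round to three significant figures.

115 mg/L

Outfall 1: combined Q = 12600 L/s; C = (11200·13.00 + 1400·397.0)/12600 = 55.67 mg/L.
Outfall 2: combined Q = 14600 L/s; C = (12600·55.67 + 2000·490.0)/14600 = 115.2 mg/L.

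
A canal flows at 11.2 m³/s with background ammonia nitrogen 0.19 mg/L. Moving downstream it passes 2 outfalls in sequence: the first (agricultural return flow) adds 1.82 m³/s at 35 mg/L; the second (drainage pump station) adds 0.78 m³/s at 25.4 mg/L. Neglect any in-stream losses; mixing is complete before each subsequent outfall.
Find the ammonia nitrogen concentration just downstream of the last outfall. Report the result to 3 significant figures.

6.21 mg/L

After outfall 1: Q = 11.20 + 1.820 = 13.02 m³/s; C = (11.20·0.1900 + 1.820·35.00)/13.02 = 5.056 mg/L.
After outfall 2: Q = 13.02 + 0.7800 = 13.80 m³/s; C = (13.02·5.056 + 0.7800·25.40)/13.80 = 6.206 mg/L.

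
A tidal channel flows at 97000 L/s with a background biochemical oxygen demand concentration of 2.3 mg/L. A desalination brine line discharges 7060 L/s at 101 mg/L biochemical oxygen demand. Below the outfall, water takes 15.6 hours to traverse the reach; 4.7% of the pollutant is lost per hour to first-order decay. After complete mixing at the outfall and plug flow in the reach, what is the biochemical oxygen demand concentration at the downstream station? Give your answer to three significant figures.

4.25 mg/L

Mixed concentration C = ΣQC/ΣQ = (97000·2.300 + 7060·101.0) / 104100 = 936200/104100 = 8.996 mg/L.
4.7%/h lost → k = −ln(1 − 0.047) = 0.04814 h⁻¹.
After decay, C = 8.996 × e^(−kt) = 8.996 × 0.4719 = 4.245 mg/L.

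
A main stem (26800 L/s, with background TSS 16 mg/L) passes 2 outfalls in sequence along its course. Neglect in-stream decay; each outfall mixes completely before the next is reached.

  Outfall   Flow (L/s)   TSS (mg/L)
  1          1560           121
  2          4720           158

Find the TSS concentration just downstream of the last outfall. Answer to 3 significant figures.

Outfall 1: combined Q = 28360 L/s; C = (26800·16.00 + 1560·121.0)/28360 = 21.78 mg/L.
Outfall 2: combined Q = 33080 L/s; C = (28360·21.78 + 4720·158.0)/33080 = 41.21 mg/L.

41.2 mg/L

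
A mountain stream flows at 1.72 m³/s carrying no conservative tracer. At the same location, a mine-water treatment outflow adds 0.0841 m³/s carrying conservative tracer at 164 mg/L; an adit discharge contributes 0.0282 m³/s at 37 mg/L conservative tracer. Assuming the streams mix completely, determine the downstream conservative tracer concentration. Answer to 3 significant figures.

Mass balance: C = (1.720·0 + 0.08410·164.0 + 0.02820·37.00) / 1.832 = 14.84/1.832 = 8.097 mg/L.

8.10 mg/L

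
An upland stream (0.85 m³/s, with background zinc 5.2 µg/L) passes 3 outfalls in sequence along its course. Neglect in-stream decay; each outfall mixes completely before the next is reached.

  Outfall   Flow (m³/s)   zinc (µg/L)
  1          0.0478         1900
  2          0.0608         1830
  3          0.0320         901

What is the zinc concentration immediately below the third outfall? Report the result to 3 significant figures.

Outfall 1: combined Q = 0.8978 m³/s; C = (0.8500·5.200 + 0.04780·1900)/0.8978 = 106.1 µg/L.
Outfall 2: combined Q = 0.9586 m³/s; C = (0.8978·106.1 + 0.06080·1830)/0.9586 = 215.4 µg/L.
Outfall 3: combined Q = 0.9906 m³/s; C = (0.9586·215.4 + 0.03200·901.0)/0.9906 = 237.6 µg/L.

238 µg/L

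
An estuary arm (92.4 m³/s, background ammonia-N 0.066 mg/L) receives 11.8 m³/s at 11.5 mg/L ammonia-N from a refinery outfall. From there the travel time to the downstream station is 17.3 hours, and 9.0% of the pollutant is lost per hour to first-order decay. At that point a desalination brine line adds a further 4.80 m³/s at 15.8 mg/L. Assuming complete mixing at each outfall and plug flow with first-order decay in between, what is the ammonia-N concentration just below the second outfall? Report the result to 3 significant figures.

Mixed concentration C = ΣQC/ΣQ = (92.40·0.06600 + 11.80·11.50) / 104.2 = 141.8/104.2 = 1.361 mg/L; combined flow 104.2 m³/s.
9.0%/h lost → k = −ln(1 − 0.09) = 0.09431 h⁻¹.
Decay over the reach: 1.361·exp(−kt) = 1.361·0.1956 = 0.2662 mg/L.
Second outfall: C = (104.2·0.2662 + 4.800·15.80)/109.0 = 0.9503 mg/L.

0.950 mg/L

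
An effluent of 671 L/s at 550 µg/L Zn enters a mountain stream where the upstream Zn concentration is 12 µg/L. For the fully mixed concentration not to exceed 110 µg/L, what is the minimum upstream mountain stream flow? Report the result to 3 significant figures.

3010 L/s

Set C_mix = 110: (Q·12.00 + 671.0·550.0) / (Q + 671.0) = 110
→ Q = 671.0·(550.0 − 110)/(110 − 12.00) = 3013 L/s.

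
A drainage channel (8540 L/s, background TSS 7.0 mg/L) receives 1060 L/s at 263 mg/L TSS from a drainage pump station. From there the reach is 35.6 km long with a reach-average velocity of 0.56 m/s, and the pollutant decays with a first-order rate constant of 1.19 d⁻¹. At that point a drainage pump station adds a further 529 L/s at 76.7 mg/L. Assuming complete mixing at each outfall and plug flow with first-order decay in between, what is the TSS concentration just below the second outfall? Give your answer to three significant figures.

17.9 mg/L

Conservation of mass: C = (8540·7.000 + 1060·263.0) / 9600 = 338600/9600 = 35.27 mg/L; combined flow 9600 L/s.
Travel time t = 35.6·1000 / 0.56 = 63570 s = 17.66 h.
Decay over the reach: 35.27·exp(−kt) = 35.27·0.4166 = 14.69 mg/L.
Second outfall: C = (9600·14.69 + 529.0·76.70)/10130 = 17.93 mg/L.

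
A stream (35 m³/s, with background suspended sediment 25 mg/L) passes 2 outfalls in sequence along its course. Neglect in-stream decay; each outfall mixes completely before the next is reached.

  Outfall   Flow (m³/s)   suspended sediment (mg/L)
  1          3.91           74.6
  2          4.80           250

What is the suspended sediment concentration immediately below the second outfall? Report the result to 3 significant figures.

Outfall 1: combined Q = 38.91 m³/s; C = (35.00·25.00 + 3.910·74.60)/38.91 = 29.98 mg/L.
Outfall 2: combined Q = 43.71 m³/s; C = (38.91·29.98 + 4.800·250.0)/43.71 = 54.15 mg/L.

54.1 mg/L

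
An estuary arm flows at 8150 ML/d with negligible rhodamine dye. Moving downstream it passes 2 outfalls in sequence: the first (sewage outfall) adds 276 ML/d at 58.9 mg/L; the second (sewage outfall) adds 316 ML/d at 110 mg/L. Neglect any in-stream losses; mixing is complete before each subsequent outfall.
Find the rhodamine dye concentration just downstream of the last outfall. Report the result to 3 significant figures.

5.84 mg/L

Outfall 1: combined Q = 8426 ML/d; C = (8150·0 + 276.0·58.90)/8426 = 1.929 mg/L.
Outfall 2: combined Q = 8742 ML/d; C = (8426·1.929 + 316.0·110.0)/8742 = 5.836 mg/L.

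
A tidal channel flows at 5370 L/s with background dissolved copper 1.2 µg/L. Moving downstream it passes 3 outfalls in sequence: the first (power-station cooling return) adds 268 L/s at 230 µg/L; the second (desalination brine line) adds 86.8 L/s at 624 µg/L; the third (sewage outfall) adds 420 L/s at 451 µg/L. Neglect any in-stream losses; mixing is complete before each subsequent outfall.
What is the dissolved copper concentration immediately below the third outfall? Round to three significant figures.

50.7 µg/L

Outfall 1: combined Q = 5638 L/s; C = (5370·1.200 + 268.0·230.0)/5638 = 12.08 µg/L.
Outfall 2: combined Q = 5725 L/s; C = (5638·12.08 + 86.80·624.0)/5725 = 21.35 µg/L.
Outfall 3: combined Q = 6145 L/s; C = (5725·21.35 + 420.0·451.0)/6145 = 50.72 µg/L.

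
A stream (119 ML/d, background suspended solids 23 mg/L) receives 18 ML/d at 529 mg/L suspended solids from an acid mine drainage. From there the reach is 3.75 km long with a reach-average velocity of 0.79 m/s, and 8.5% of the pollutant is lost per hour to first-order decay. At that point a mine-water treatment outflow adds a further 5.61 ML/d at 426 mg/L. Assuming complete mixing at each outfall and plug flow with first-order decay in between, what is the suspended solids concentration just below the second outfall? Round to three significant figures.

93.2 mg/L

Mixed concentration C = ΣQC/ΣQ = (119.0·23.00 + 18.00·529.0) / 137.0 = 12260/137.0 = 89.48 mg/L; combined flow 137.0 ML/d.
Travel time t = 3.75·1000 / 0.79 = 4747 s = 1.319 h.
8.5%/h lost → k = −ln(1 − 0.085) = 0.08883 h⁻¹.
After decay, C = 89.48 × e^(−kt) = 89.48 × 0.8895 = 79.59 mg/L.
Second outfall: C = (137.0·79.59 + 5.610·426.0)/142.6 = 93.22 mg/L.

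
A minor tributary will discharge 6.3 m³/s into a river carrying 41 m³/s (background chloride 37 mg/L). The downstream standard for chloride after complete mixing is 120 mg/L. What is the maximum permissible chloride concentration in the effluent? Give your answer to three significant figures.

At the limit, (Qr·Cr + Qe·Cₑ)/(Qr + Qe) = 120:
Cₑ = (47.30·120 − 41.00·37.00) / 6.300 = 660.2 mg/L.

660 mg/L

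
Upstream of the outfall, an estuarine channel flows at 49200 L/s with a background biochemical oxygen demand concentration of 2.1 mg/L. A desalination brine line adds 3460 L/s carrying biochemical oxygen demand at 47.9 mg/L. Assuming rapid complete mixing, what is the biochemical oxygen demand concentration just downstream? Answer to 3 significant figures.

5.11 mg/L

After mixing, C = (49200·2.100 + 3460·47.90) / 52660 = 269100/52660 = 5.109 mg/L.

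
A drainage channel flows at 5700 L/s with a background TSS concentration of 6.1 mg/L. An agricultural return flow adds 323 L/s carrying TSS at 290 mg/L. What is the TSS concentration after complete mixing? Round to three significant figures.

21.3 mg/L

Flow-weighted average: C = (5700·6.100 + 323.0·290.0) / 6023 = 128400/6023 = 21.32 mg/L.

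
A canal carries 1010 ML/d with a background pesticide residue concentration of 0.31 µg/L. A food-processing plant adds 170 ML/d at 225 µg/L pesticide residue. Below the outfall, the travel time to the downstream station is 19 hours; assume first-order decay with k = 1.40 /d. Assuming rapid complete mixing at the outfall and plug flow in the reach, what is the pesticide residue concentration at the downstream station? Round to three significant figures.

10.8 µg/L

Mixed concentration C = ΣQC/ΣQ = (1010·0.3100 + 170.0·225.0) / 1180 = 38560/1180 = 32.68 µg/L.
Decay over the reach: 32.68·exp(−kt) = 32.68·0.3301 = 10.79 µg/L.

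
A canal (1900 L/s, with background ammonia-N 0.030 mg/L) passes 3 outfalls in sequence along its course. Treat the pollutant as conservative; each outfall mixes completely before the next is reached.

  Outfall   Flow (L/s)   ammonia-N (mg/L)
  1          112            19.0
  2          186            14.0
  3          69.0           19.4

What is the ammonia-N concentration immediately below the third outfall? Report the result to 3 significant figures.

Outfall 1: combined Q = 2012 L/s; C = (1900·0.03000 + 112.0·19.00)/2012 = 1.086 mg/L.
Outfall 2: combined Q = 2198 L/s; C = (2012·1.086 + 186.0·14.00)/2198 = 2.179 mg/L.
Outfall 3: combined Q = 2267 L/s; C = (2198·2.179 + 69.00·19.40)/2267 = 2.703 mg/L.

2.70 mg/L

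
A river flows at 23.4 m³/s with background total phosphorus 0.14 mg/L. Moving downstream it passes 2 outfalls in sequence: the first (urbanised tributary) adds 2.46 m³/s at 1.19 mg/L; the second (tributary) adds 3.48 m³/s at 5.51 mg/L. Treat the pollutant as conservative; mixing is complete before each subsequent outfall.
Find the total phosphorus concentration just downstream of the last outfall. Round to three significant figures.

Below outfall 1: Q → 25.86 m³/s, C = (23.40·0.1400 + 2.460·1.190)/25.86 = 0.2399 mg/L.
Below outfall 2: Q → 29.34 m³/s, C = (25.86·0.2399 + 3.480·5.510)/29.34 = 0.8650 mg/L.

0.865 mg/L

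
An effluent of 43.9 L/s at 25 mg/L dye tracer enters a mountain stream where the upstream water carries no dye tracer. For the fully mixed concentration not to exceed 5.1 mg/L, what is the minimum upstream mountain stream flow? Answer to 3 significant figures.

171 L/s

Set C_mix = 5.1: (Q·0 + 43.90·25.00) / (Q + 43.90) = 5.1
→ Q = 43.90·(25.00 − 5.1)/(5.1 − 0) = 171.3 L/s.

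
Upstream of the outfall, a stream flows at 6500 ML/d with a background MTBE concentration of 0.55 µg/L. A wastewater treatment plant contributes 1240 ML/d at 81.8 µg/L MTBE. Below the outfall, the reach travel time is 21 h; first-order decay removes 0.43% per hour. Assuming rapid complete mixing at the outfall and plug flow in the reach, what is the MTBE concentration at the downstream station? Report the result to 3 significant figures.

Mixed concentration C = ΣQC/ΣQ = (6500·0.5500 + 1240·81.80) / 7740 = 105000/7740 = 13.57 µg/L.
0.43%/h lost → k = −ln(1 − 0.0043) = 0.004309 h⁻¹.
Decay over the reach: 13.57·exp(−kt) = 13.57·0.9135 = 12.39 µg/L.

12.4 µg/L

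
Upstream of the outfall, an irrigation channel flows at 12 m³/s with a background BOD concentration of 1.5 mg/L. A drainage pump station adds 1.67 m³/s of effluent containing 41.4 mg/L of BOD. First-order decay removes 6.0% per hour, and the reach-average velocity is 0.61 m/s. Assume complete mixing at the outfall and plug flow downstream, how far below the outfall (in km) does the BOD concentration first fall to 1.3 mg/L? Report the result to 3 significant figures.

56.4 km

After mixing, C = (12.00·1.500 + 1.670·41.40) / 13.67 = 87.14/13.67 = 6.374 mg/L.
6.0%/h lost → k = −ln(1 − 0.06) = 0.06188 h⁻¹.
Set 6.374·exp(−k·t) = 1.3 → t = ln(6.374/1.3)/k = 92500 s = 25.70 h.
Distance = v·t = 0.61·92500 = 56430 m = 56.43 km.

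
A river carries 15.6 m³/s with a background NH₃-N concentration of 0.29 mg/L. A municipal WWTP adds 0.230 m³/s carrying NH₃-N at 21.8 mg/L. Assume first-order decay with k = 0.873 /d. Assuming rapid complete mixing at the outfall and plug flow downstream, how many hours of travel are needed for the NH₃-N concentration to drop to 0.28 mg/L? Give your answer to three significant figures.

21.1 h

Conservation of mass: C = (15.60·0.2900 + 0.2300·21.80) / 15.83 = 9.538/15.83 = 0.6025 mg/L.
0.6025·exp(−k·t) = 0.28 → t = ln(0.6025/0.28)/k = 75840 s = 21.07 h.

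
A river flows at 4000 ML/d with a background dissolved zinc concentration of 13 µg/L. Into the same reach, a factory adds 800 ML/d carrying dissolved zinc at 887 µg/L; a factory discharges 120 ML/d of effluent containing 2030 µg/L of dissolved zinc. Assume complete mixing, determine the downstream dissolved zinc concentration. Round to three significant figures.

204 µg/L

Mixed concentration C = ΣQC/ΣQ = (4000·13.00 + 800.0·887.0 + 120.0·2030) / 4920 = 1005000/4920 = 204.3 µg/L.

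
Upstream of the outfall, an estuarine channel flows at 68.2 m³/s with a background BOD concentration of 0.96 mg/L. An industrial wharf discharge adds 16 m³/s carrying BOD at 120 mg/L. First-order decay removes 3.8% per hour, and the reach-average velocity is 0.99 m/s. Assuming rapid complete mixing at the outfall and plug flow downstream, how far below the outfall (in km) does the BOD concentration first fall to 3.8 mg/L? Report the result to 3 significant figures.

Flow-weighted average: C = (68.20·0.9600 + 16.00·120.0) / 84.20 = 1985/84.20 = 23.58 mg/L.
3.8%/h lost → k = −ln(1 − 0.038) = 0.03874 h⁻¹.
Set 23.58·exp(−k·t) = 3.8 → t = ln(23.58/3.8)/k = 169600 s = 47.12 h.
Distance = v·t = 0.99·169600 = 167900 m = 167.9 km.

168 km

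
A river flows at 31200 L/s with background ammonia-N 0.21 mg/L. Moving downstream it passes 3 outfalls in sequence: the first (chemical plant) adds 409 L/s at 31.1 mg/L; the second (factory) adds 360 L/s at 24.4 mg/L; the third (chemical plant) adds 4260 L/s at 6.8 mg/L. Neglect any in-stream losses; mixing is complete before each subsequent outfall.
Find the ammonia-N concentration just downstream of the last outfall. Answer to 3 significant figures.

1.57 mg/L

After outfall 1: Q = 31200 + 409.0 = 31610 L/s; C = (31200·0.2100 + 409.0·31.10)/31610 = 0.6097 mg/L.
After outfall 2: Q = 31610 + 360.0 = 31970 L/s; C = (31610·0.6097 + 360.0·24.40)/31970 = 0.8776 mg/L.
After outfall 3: Q = 31970 + 4260 = 36230 L/s; C = (31970·0.8776 + 4260·6.800)/36230 = 1.574 mg/L.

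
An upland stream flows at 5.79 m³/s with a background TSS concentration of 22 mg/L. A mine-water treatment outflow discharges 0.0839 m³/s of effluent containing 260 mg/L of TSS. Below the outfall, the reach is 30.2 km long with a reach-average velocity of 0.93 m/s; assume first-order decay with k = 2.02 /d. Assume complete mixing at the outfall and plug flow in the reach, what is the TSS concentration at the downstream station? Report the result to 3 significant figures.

11.9 mg/L

After mixing, C = (5.790·22.00 + 0.08390·260.0) / 5.874 = 149.2/5.874 = 25.40 mg/L.
Travel time t = 30.2·1000 / 0.93 = 32470 s = 9.020 h.
Decay over the reach: 25.40·exp(−kt) = 25.40·0.4680 = 11.89 mg/L.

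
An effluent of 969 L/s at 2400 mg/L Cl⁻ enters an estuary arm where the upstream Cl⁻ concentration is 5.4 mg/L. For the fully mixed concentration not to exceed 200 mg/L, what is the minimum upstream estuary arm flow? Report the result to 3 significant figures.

Set C_mix = 200: (Q·5.400 + 969.0·2400) / (Q + 969.0) = 200
→ Q = 969.0·(2400 − 200)/(200 − 5.400) = 10950 L/s.

11000 L/s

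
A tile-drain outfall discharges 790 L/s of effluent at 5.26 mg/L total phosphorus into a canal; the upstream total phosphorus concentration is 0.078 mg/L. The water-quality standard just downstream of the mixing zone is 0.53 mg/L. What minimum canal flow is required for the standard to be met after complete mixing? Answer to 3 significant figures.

8270 L/s

Set C_mix = 0.53: (Q·0.07800 + 790.0·5.260) / (Q + 790.0) = 0.53
→ Q = 790.0·(5.260 − 0.53)/(0.53 − 0.07800) = 8267 L/s.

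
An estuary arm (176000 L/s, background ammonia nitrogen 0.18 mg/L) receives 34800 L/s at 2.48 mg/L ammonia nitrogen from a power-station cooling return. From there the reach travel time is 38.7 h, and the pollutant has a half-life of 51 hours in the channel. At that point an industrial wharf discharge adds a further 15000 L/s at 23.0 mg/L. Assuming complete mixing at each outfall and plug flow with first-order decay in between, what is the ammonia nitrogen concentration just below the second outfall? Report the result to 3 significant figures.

1.84 mg/L

Conservation of mass: C = (176000·0.1800 + 34800·2.480) / 210800 = 118000/210800 = 0.5597 mg/L; combined flow 210800 L/s.
Half-life 51 h → k = ln 2 / 51 = 0.01359 h⁻¹ = 0.3262 d⁻¹.
Applying C = C₀e^(−kt): 0.5597 × 0.5910 = 0.3308 mg/L.
At the second outfall, C = (210800·0.3308 + 15000·23.00) / (210800 + 15000) = 1.837 mg/L.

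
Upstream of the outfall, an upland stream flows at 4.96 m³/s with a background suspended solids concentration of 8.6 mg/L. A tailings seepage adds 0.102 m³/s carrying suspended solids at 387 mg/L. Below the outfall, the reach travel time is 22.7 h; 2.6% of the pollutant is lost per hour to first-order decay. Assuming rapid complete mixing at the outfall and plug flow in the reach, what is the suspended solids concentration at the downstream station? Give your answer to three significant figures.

Mixed concentration C = ΣQC/ΣQ = (4.960·8.600 + 0.1020·387.0) / 5.062 = 82.13/5.062 = 16.22 mg/L.
2.6%/h lost → k = −ln(1 − 0.026) = 0.02634 h⁻¹.
First-order decay: C = 16.22·exp(−k·t) = 16.22·0.5499 = 8.922 mg/L.

8.92 mg/L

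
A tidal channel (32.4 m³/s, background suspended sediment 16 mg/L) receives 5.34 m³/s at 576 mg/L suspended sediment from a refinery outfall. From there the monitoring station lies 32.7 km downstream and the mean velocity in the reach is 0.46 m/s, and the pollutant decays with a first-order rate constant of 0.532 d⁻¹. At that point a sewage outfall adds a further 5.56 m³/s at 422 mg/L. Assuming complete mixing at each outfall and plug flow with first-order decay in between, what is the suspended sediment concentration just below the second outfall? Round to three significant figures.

108 mg/L

Mixed concentration C = ΣQC/ΣQ = (32.40·16.00 + 5.340·576.0) / 37.74 = 3594/37.74 = 95.24 mg/L; combined flow 37.74 m³/s.
Travel time t = 32.7·1000 / 0.46 = 71090 s = 19.75 h.
Applying C = C₀e^(−kt): 95.24 × 0.6455 = 61.48 mg/L.
Second outfall: C = (37.74·61.48 + 5.560·422.0)/43.30 = 107.8 mg/L.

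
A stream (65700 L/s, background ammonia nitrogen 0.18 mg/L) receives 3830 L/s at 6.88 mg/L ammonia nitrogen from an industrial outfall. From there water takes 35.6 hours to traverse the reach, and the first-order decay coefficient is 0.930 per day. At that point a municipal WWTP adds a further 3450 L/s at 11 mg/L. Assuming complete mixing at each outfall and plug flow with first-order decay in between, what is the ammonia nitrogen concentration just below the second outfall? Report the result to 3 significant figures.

Conservation of mass: C = (65700·0.1800 + 3830·6.880) / 69530 = 38180/69530 = 0.5491 mg/L; combined flow 69530 L/s.
First-order decay: C = 0.5491·exp(−k·t) = 0.5491·0.2517 = 0.1382 mg/L.
At the second outfall, C = (69530·0.1382 + 3450·11.00) / (69530 + 3450) = 0.6517 mg/L.

0.652 mg/L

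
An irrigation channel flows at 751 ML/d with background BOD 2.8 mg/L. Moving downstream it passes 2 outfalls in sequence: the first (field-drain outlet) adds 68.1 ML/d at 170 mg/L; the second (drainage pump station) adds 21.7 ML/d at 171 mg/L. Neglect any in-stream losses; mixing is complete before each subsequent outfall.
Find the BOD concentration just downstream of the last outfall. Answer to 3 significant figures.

After outfall 1: Q = 751.0 + 68.10 = 819.1 ML/d; C = (751.0·2.800 + 68.10·170.0)/819.1 = 16.70 mg/L.
After outfall 2: Q = 819.1 + 21.70 = 840.8 ML/d; C = (819.1·16.70 + 21.70·171.0)/840.8 = 20.68 mg/L.

20.7 mg/L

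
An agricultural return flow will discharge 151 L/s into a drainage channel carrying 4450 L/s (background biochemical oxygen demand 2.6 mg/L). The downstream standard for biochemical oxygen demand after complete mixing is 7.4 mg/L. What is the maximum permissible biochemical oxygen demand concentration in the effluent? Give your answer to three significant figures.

149 mg/L

At the limit, (Qr·Cr + Qe·Cₑ)/(Qr + Qe) = 7.4:
Cₑ = (4601·7.4 − 4450·2.600) / 151.0 = 148.9 mg/L.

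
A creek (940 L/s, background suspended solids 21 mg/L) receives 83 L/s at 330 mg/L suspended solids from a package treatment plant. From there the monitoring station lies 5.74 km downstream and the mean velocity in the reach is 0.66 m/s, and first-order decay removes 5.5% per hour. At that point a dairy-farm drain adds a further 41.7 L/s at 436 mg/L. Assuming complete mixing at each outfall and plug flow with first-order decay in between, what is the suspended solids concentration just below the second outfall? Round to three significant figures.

55.7 mg/L

Flow-weighted average: C = (940.0·21.00 + 83.00·330.0) / 1023 = 47130/1023 = 46.07 mg/L; combined flow 1023 L/s.
Travel time t = 5.74·1000 / 0.66 = 8697 s = 2.416 h.
5.5%/h lost → k = −ln(1 − 0.055) = 0.05657 h⁻¹.
Applying C = C₀e^(−kt): 46.07 × 0.8723 = 40.19 mg/L.
At the second outfall, C = (1023·40.19 + 41.70·436.0) / (1023 + 41.70) = 55.69 mg/L.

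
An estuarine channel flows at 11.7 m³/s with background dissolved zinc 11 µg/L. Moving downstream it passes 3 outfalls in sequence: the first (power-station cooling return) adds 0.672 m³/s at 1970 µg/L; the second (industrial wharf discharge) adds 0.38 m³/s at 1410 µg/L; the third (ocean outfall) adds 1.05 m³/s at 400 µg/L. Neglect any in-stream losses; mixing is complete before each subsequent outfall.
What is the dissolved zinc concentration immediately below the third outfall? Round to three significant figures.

Below outfall 1: Q → 12.37 m³/s, C = (11.70·11.00 + 0.6720·1970)/12.37 = 117.4 µg/L.
Below outfall 2: Q → 12.75 m³/s, C = (12.37·117.4 + 0.3800·1410)/12.75 = 155.9 µg/L.
Below outfall 3: Q → 13.80 m³/s, C = (12.75·155.9 + 1.050·400.0)/13.80 = 174.5 µg/L.

174 µg/L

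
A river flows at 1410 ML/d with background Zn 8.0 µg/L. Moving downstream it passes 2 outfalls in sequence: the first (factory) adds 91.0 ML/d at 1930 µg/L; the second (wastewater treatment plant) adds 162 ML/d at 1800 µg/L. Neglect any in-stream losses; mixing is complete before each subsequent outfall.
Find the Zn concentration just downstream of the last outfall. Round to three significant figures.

288 µg/L

Below outfall 1: Q → 1501 ML/d, C = (1410·8.000 + 91.00·1930)/1501 = 124.5 µg/L.
Below outfall 2: Q → 1663 ML/d, C = (1501·124.5 + 162.0·1800)/1663 = 287.7 µg/L.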